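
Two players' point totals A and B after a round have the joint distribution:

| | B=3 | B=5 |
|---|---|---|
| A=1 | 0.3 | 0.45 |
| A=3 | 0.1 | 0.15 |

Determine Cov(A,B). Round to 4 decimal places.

E[A] = 1.5,  E[B] = 4.2
E[AB] = 6.3
Cov(A,B) = E[AB] − E[A]E[B] = 6.3 − (1.5)(4.2) = 0

0.0000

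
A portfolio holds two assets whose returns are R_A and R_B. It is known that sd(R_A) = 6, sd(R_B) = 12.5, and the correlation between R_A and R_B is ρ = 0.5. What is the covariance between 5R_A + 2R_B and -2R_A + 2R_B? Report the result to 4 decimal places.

Var(R_A) = (6)² = 36;  Var(R_B) = (12.5)² = 156.25
Cov(R_A,R_B) = ρ·sd(R_A)·sd(R_B) = 0.5·6·12.5 = 37.5
Cov(5R_A + 2R_B, -2R_A + 2R_B) = (5)(-2)Var(R_A) + (2)(2)Var(R_B) + [(5)(2) + (2)(-2)]Cov(R_A,R_B)
= -10·36 + 4·156.25 + 6·37.5 = 490

490.0000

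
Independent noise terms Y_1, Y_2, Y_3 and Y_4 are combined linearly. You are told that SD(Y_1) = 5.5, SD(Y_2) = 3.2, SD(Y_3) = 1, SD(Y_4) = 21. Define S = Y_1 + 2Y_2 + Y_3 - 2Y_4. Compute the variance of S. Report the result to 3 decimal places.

Var(Y_1) = 30.25, Var(Y_2) = 10.24, Var(Y_3) = 1, Var(Y_4) = 441
By independence, Var(S) = (1)²Var(Y_1) + (2)²Var(Y_2) + (1)²Var(Y_3) + (-2)²Var(Y_4)
= (1)²·30.25 + (2)²·10.24 + (1)²·1 + (-2)²·441 = 1836.21

1836.210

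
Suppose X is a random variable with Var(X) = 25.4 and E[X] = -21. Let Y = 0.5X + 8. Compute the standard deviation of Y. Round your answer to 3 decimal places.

Var(0.5X + 8) = (0.5)²·25.4 = 6.35
SD(Y) = √6.35 ≈ 2.520

2.520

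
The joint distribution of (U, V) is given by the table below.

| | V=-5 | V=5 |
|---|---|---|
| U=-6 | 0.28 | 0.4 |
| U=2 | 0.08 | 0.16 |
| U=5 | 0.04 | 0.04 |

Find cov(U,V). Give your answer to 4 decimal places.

E[U] = -3.2,  E[V] = 1
E[UV] = -2.8
cov(U,V) = E[UV] − E[U]E[V] = -2.8 − (-3.2)(1) = 0.4

0.4000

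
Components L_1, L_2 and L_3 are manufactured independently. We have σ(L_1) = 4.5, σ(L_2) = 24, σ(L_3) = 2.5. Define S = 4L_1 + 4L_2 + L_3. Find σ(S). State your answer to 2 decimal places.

97.70

Var(L_1) = 20.25, Var(L_2) = 576, Var(L_3) = 6.25
By independence, Var(S) = (4)²Var(L_1) + (4)²Var(L_2) + (1)²Var(L_3)
= (4)²·20.25 + (4)²·576 + (1)²·6.25 = 9546.25
σ(S) = √9546.25 ≈ 97.70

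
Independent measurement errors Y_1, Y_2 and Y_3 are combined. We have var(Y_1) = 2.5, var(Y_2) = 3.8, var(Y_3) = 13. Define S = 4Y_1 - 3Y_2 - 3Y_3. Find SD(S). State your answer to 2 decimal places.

By independence, var(S) = (4)²var(Y_1) + (-3)²var(Y_2) + (-3)²var(Y_3)
= (4)²·2.5 + (-3)²·3.8 + (-3)²·13 = 191.2
SD(S) = √191.2 ≈ 13.83

13.83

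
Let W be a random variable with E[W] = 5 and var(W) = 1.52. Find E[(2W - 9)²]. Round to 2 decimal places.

E[2W - 9] = 2·5 − 9 = 1
var(2W - 9) = (2)²·1.52 = 6.08
E[(2W - 9)²] = var((2W - 9)) + (E[(2W - 9)])² = 6.08 + (1)² = 7.08

7.08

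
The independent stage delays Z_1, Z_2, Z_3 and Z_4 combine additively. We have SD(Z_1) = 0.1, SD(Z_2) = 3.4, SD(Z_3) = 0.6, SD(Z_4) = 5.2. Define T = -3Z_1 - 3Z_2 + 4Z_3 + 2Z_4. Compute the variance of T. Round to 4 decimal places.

var(Z_1) = 0.01, var(Z_2) = 11.56, var(Z_3) = 0.36, var(Z_4) = 27.04
By independence, var(T) = (-3)²var(Z_1) + (-3)²var(Z_2) + (4)²var(Z_3) + (2)²var(Z_4)
= (-3)²·0.01 + (-3)²·11.56 + (4)²·0.36 + (2)²·27.04 = 218.05

218.0500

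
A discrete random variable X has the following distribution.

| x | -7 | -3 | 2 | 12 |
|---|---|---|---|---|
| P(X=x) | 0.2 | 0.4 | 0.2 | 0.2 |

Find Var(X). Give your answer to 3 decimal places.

E[X] = (-7)(0.2) + (-3)(0.4) + (2)(0.2) + (12)(0.2) = 0.2
E[X²] = (-7)²(0.2) + (-3)²(0.4) + (2)²(0.2) + (12)²(0.2) = 43
Var(X) = E[X²] − (E[X])² = 43 − (0.2)² = 42.96

42.960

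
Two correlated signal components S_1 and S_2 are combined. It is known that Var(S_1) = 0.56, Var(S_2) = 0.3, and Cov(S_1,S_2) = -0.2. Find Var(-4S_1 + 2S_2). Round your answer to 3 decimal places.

13.360

Var(-4S_1 + 2S_2) = (-4)²·Var(S_1) + (2)²·Var(S_2) + 2·(-4)·(2)·Cov(S_1,S_2)
= 16·0.56 + 4·0.3 + -16·-0.2 = 13.36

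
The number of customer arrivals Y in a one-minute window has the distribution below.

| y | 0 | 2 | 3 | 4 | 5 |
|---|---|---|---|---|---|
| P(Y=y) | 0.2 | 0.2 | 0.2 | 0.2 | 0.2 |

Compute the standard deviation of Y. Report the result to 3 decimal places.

1.720

E[Y] = (0)(0.2) + (2)(0.2) + (3)(0.2) + (4)(0.2) + (5)(0.2) = 2.8
E[Y²] = (0)²(0.2) + (2)²(0.2) + (3)²(0.2) + (4)²(0.2) + (5)²(0.2) = 10.8
V(Y) = E[Y²] − (E[Y])² = 10.8 − (2.8)² = 2.96
σ(Y) = √2.96 ≈ 1.720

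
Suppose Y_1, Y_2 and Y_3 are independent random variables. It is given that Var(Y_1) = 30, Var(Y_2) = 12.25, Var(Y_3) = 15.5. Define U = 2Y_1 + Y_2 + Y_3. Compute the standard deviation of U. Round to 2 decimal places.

12.16

By independence, Var(U) = (2)²Var(Y_1) + (1)²Var(Y_2) + (1)²Var(Y_3)
= (2)²·30 + (1)²·12.25 + (1)²·15.5 = 147.75
σ(U) = √147.75 ≈ 12.16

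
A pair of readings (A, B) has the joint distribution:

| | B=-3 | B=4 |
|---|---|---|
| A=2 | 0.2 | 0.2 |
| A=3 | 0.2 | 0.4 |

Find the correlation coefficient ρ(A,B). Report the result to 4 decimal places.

E[A] = 2.6,  E[B] = 1.2
E[AB] = 3.4
Cov(A,B) = E[AB] − E[A]E[B] = 3.4 − (2.6)(1.2) = 0.28
var(A) = 0.24,  var(B) = 11.76
ρ = 0.28 / √(0.24·11.76) ≈ 0.1667

0.1667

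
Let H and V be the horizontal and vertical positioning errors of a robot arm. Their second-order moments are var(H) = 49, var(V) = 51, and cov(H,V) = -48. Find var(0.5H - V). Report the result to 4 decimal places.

var(0.5H - V) = (0.5)²·var(H) + (-1)²·var(V) + 2·(0.5)·(-1)·cov(H,V)
= 0.25·49 + 1·51 + -1·-48 = 111.25

111.2500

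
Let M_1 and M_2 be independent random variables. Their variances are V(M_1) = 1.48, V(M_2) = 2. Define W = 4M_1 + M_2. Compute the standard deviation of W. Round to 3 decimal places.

5.068

By independence, V(W) = (4)²V(M_1) + (1)²V(M_2)
= (4)²·1.48 + (1)²·2 = 25.68
SD(W) = √25.68 ≈ 5.068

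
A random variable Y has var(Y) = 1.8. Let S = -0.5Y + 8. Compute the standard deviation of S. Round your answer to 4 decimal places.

var(-0.5Y + 8) = (-0.5)²·1.8 = 0.45
SD(S) = √0.45 ≈ 0.6708

0.6708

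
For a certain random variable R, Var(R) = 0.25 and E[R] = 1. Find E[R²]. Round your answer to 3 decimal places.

E[R²] = Var(R) + (E[R])² = 0.25 + (1)² = 1.25

1.250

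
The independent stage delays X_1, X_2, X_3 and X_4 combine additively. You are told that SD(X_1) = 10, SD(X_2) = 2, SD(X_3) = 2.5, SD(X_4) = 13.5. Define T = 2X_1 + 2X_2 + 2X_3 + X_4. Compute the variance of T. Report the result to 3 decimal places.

623.250

var(X_1) = 100, var(X_2) = 4, var(X_3) = 6.25, var(X_4) = 182.25
By independence, var(T) = (2)²var(X_1) + (2)²var(X_2) + (2)²var(X_3) + (1)²var(X_4)
= (2)²·100 + (2)²·4 + (2)²·6.25 + (1)²·182.25 = 623.25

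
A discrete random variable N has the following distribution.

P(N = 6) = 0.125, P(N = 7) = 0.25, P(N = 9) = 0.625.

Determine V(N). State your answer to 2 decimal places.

1.36

E[N] = (6)(0.125) + (7)(0.25) + (9)(0.625) = 8.125
E[N²] = (6)²(0.125) + (7)²(0.25) + (9)²(0.625) = 67.375
V(N) = E[N²] − (E[N])² = 67.375 − (8.125)² = 1.359375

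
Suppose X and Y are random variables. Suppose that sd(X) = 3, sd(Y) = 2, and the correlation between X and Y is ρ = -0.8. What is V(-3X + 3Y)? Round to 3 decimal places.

V(X) = (3)² = 9;  V(Y) = (2)² = 4
Cov(X,Y) = ρ·sd(X)·sd(Y) = -0.8·3·2 = -4.8
V(-3X + 3Y) = (-3)²·V(X) + (3)²·V(Y) + 2·(-3)·(3)·Cov(X,Y)
= 9·9 + 9·4 + -18·-4.8 = 203.4

203.400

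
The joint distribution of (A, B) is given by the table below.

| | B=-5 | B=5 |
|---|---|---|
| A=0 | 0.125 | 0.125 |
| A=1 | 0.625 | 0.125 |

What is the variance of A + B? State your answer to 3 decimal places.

17.688

E[A] = 0.75,  E[B] = -2.5,  E[AB] = -2.5
Var(A) = 0.75 − (0.75)² = 0.1875;  Var(B) = 25 − (-2.5)² = 18.75
cov(A,B) = -2.5 − (0.75)(-2.5) = -0.625
Var(A + B) = (1)²·0.1875 + (1)²·18.75 + 2·(1)·(1)·-0.625 = 17.6875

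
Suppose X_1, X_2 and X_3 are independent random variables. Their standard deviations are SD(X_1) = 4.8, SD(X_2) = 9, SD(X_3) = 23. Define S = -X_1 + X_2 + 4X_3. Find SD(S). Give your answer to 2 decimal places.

92.56

Var(X_1) = 23.04, Var(X_2) = 81, Var(X_3) = 529
By independence, Var(S) = (-1)²Var(X_1) + (1)²Var(X_2) + (4)²Var(X_3)
= (-1)²·23.04 + (1)²·81 + (4)²·529 = 8568.04
SD(S) = √8568.04 ≈ 92.56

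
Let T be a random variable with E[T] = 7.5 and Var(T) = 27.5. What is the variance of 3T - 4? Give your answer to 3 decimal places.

Var(3T - 4) = (3)²·Var(T) = 9·27.5 = 247.5

247.500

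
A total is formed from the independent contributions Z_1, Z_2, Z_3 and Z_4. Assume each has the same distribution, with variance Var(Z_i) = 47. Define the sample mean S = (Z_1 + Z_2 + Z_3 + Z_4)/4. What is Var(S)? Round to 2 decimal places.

By independence, Var(S) = (0.25)²Var(Z_1) + (0.25)²Var(Z_2) + (0.25)²Var(Z_3) + (0.25)²Var(Z_4)
= (0.25)²·47 + (0.25)²·47 + (0.25)²·47 + (0.25)²·47 = 11.75

11.75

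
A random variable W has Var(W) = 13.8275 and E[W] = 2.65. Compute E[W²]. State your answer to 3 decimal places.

E[W²] = Var(W) + (E[W])² = 13.8275 + (2.65)² = 20.85

20.850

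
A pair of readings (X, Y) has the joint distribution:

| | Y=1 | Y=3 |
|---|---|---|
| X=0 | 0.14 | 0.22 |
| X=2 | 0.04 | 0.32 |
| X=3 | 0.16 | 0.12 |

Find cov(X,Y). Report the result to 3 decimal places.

E[X] = 1.56,  E[Y] = 2.32
E[XY] = 3.56
cov(X,Y) = E[XY] − E[X]E[Y] = 3.56 − (1.56)(2.32) = -0.0592

-0.059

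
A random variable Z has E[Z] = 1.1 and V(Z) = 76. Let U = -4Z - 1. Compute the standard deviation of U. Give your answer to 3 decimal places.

34.871

V(-4Z - 1) = (-4)²·76 = 1216
SD(U) = √1216 ≈ 34.871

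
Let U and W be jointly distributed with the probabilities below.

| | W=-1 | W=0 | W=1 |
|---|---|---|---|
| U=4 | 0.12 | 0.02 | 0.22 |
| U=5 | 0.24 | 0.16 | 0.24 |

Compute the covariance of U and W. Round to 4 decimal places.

E[U] = 4.64,  E[W] = 0.1
E[UW] = 0.4
Cov(U,W) = E[UW] − E[U]E[W] = 0.4 − (4.64)(0.1) = -0.064

-0.0640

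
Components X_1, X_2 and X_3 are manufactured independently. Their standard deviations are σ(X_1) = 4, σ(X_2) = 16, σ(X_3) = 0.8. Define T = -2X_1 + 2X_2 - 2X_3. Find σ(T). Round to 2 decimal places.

33.02

Var(X_1) = 16, Var(X_2) = 256, Var(X_3) = 0.64
By independence, Var(T) = (-2)²Var(X_1) + (2)²Var(X_2) + (-2)²Var(X_3)
= (-2)²·16 + (2)²·256 + (-2)²·0.64 = 1090.56
σ(T) = √1090.56 ≈ 33.02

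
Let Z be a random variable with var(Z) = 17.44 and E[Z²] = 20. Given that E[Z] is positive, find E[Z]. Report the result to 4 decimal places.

(E[Z])² = E[Z²] − var(Z) = 20 − 17.44 = 2.56
E[Z] = √2.56 = 1.6

1.6000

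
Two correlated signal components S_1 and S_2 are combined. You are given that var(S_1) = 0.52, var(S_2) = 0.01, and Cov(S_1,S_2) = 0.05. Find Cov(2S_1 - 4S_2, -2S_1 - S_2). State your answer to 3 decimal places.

-1.740

Cov(2S_1 - 4S_2, -2S_1 - S_2) = (2)(-2)var(S_1) + (-4)(-1)var(S_2) + [(2)(-1) + (-4)(-2)]Cov(S_1,S_2)
= -4·0.52 + 4·0.01 + 6·0.05 = -1.74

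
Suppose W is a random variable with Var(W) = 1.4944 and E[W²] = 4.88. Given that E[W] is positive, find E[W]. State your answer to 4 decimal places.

1.8400

(E[W])² = E[W²] − Var(W) = 4.88 − 1.4944 = 3.3856
E[W] = √3.3856 = 1.84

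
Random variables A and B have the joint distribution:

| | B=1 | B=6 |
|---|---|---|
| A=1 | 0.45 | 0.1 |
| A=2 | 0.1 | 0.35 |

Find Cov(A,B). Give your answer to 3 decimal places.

0.738

E[A] = 1.45,  E[B] = 3.25
E[AB] = 5.45
Cov(A,B) = E[AB] − E[A]E[B] = 5.45 − (1.45)(3.25) = 0.7375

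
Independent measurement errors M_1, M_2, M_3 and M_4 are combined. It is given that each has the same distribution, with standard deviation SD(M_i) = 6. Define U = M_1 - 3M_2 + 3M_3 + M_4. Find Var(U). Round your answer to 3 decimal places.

Var(M_i) = (6)² = 36
By independence, Var(U) = (1)²Var(M_1) + (-3)²Var(M_2) + (3)²Var(M_3) + (1)²Var(M_4)
= (1)²·36 + (-3)²·36 + (3)²·36 + (1)²·36 = 720

720.000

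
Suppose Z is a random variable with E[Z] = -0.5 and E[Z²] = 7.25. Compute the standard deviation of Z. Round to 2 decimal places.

Var(Z) = 7.25 − (-0.5)² = 7
SD(Z) = √7 ≈ 2.65

2.65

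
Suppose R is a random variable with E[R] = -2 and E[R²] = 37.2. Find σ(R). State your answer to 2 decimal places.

V(R) = 37.2 − (-2)² = 33.2
σ(R) = √33.2 ≈ 5.76

5.76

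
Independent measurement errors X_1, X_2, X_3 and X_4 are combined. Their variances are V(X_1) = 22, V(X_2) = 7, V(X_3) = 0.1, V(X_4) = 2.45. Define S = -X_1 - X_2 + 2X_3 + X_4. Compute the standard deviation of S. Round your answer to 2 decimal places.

By independence, V(S) = (-1)²V(X_1) + (-1)²V(X_2) + (2)²V(X_3) + (1)²V(X_4)
= (-1)²·22 + (-1)²·7 + (2)²·0.1 + (1)²·2.45 = 31.85
SD(S) = √31.85 ≈ 5.64

5.64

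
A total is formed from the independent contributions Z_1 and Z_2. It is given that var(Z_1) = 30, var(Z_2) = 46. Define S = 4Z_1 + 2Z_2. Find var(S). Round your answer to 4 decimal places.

By independence, var(S) = (4)²var(Z_1) + (2)²var(Z_2)
= (4)²·30 + (2)²·46 = 664

664.0000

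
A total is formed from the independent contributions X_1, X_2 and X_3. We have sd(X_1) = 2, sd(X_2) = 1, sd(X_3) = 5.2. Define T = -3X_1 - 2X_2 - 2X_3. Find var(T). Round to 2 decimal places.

148.16

var(X_1) = 4, var(X_2) = 1, var(X_3) = 27.04
By independence, var(T) = (-3)²var(X_1) + (-2)²var(X_2) + (-2)²var(X_3)
= (-3)²·4 + (-2)²·1 + (-2)²·27.04 = 148.16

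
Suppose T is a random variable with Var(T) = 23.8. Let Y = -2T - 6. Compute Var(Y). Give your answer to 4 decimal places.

95.2000

Var(-2T - 6) = (-2)²·Var(T) = 4·23.8 = 95.2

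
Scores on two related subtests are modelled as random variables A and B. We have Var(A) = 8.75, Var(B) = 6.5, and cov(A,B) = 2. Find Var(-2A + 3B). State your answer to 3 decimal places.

Var(-2A + 3B) = (-2)²·Var(A) + (3)²·Var(B) + 2·(-2)·(3)·cov(A,B)
= 4·8.75 + 9·6.5 + -12·2 = 69.5

69.500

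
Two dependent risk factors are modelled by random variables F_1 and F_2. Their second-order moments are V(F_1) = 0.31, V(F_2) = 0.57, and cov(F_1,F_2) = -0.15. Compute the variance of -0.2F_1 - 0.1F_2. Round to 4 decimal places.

V(-0.2F_1 - 0.1F_2) = (-0.2)²·V(F_1) + (-0.1)²·V(F_2) + 2·(-0.2)·(-0.1)·cov(F_1,F_2)
= 0.04·0.31 + 0.01·0.57 + 0.04·-0.15 = 0.0121

0.0121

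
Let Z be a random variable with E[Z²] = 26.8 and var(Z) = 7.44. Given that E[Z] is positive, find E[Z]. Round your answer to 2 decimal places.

(E[Z])² = E[Z²] − var(Z) = 26.8 − 7.44 = 19.36
E[Z] = √19.36 = 4.4

4.40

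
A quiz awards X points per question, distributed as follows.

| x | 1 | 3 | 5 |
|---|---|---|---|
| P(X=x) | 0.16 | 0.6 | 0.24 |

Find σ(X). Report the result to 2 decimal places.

E[X] = (1)(0.16) + (3)(0.6) + (5)(0.24) = 3.16
E[X²] = (1)²(0.16) + (3)²(0.6) + (5)²(0.24) = 11.56
var(X) = E[X²] − (E[X])² = 11.56 − (3.16)² = 1.5744
σ(X) = √1.5744 ≈ 1.25

1.25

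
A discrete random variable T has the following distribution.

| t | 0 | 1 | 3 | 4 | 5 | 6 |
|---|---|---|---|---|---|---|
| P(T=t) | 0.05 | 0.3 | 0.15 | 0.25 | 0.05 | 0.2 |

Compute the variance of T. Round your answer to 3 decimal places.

3.860

E[T] = (0)(0.05) + (1)(0.3) + (3)(0.15) + (4)(0.25) + (5)(0.05) + (6)(0.2) = 3.2
E[T²] = (0)²(0.05) + (1)²(0.3) + (3)²(0.15) + (4)²(0.25) + (5)²(0.05) + (6)²(0.2) = 14.1
Var(T) = E[T²] − (E[T])² = 14.1 − (3.2)² = 3.86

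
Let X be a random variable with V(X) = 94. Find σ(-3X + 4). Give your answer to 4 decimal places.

29.0861

V(-3X + 4) = (-3)²·94 = 846
σ(-3X + 4) = √846 ≈ 29.0861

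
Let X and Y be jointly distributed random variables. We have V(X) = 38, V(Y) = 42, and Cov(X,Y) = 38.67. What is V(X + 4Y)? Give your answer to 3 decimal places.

V(X + 4Y) = (1)²·V(X) + (4)²·V(Y) + 2·(1)·(4)·Cov(X,Y)
= 1·38 + 16·42 + 8·38.67 = 1019.36

1019.360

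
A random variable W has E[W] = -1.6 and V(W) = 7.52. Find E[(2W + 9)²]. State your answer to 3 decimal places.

E[2W + 9] = 2·-1.6 + 9 = 5.8
V(2W + 9) = (2)²·7.52 = 30.08
E[(2W + 9)²] = V((2W + 9)) + (E[(2W + 9)])² = 30.08 + (5.8)² = 63.72

63.720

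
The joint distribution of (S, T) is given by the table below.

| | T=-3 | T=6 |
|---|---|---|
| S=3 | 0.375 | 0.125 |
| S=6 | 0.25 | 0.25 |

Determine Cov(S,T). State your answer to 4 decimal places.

1.6875

E[S] = 4.5,  E[T] = 0.375
E[ST] = 3.375
Cov(S,T) = E[ST] − E[S]E[T] = 3.375 − (4.5)(0.375) = 1.6875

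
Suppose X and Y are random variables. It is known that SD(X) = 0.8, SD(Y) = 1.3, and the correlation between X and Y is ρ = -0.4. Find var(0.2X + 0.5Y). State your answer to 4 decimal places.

var(X) = (0.8)² = 0.64;  var(Y) = (1.3)² = 1.69
Cov(X,Y) = ρ·SD(X)·SD(Y) = -0.4·0.8·1.3 = -0.416
var(0.2X + 0.5Y) = (0.2)²·var(X) + (0.5)²·var(Y) + 2·(0.2)·(0.5)·Cov(X,Y)
= 0.04·0.64 + 0.25·1.69 + 0.2·-0.416 = 0.3649

0.3649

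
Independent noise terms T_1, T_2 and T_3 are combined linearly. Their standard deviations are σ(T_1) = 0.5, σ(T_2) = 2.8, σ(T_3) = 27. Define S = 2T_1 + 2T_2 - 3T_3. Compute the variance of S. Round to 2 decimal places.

6593.36

var(T_1) = 0.25, var(T_2) = 7.84, var(T_3) = 729
By independence, var(S) = (2)²var(T_1) + (2)²var(T_2) + (-3)²var(T_3)
= (2)²·0.25 + (2)²·7.84 + (-3)²·729 = 6593.36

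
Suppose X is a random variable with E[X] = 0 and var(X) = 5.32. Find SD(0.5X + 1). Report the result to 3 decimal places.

1.153

var(0.5X + 1) = (0.5)²·5.32 = 1.33
SD(0.5X + 1) = √1.33 ≈ 1.153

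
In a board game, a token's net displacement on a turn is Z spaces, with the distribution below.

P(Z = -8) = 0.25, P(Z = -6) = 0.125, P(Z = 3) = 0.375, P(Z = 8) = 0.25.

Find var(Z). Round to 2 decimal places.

39.73

E[Z] = (-8)(0.25) + (-6)(0.125) + (3)(0.375) + (8)(0.25) = 0.375
E[Z²] = (-8)²(0.25) + (-6)²(0.125) + (3)²(0.375) + (8)²(0.25) = 39.875
var(Z) = E[Z²] − (E[Z])² = 39.875 − (0.375)² = 39.734375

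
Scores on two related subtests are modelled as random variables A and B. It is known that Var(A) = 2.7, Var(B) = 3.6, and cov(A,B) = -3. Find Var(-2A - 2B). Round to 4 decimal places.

Var(-2A - 2B) = (-2)²·Var(A) + (-2)²·Var(B) + 2·(-2)·(-2)·cov(A,B)
= 4·2.7 + 4·3.6 + 8·-3 = 1.2

1.2000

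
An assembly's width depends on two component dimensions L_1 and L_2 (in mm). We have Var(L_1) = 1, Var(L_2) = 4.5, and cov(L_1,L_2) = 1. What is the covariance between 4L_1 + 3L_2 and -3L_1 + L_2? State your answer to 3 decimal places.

-3.500

cov(4L_1 + 3L_2, -3L_1 + L_2) = (4)(-3)Var(L_1) + (3)(1)Var(L_2) + [(4)(1) + (3)(-3)]cov(L_1,L_2)
= -12·1 + 3·4.5 + -5·1 = -3.5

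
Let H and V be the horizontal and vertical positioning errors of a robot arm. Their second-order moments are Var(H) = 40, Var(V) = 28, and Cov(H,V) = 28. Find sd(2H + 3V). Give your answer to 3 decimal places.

Var(2H + 3V) = (2)²·Var(H) + (3)²·Var(V) + 2·(2)·(3)·Cov(H,V)
= 4·40 + 9·28 + 12·28 = 748
sd(2H + 3V) = √748 ≈ 27.350

27.350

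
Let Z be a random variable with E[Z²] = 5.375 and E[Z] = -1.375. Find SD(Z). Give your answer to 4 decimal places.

Var(Z) = 5.375 − (-1.375)² = 3.484375
SD(Z) = √3.484375 ≈ 1.8666

1.8666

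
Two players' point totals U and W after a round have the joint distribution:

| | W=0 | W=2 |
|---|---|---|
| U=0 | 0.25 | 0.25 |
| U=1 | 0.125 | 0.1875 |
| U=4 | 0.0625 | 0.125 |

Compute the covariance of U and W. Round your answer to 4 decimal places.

E[U] = 1.0625,  E[W] = 1.125
E[UW] = 1.375
Cov(U,W) = E[UW] − E[U]E[W] = 1.375 − (1.0625)(1.125) = 0.1796875

0.1797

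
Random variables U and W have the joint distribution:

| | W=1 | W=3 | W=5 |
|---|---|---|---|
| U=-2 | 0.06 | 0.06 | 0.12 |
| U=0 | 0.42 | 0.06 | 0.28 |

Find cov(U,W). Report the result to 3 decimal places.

E[U] = -0.48,  E[W] = 2.84
E[UW] = -1.68
cov(U,W) = E[UW] − E[U]E[W] = -1.68 − (-0.48)(2.84) = -0.3168

-0.317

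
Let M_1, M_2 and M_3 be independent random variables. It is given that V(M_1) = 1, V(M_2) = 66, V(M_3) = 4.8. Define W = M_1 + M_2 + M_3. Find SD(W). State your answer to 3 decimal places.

8.473

By independence, V(W) = (1)²V(M_1) + (1)²V(M_2) + (1)²V(M_3)
= (1)²·1 + (1)²·66 + (1)²·4.8 = 71.8
SD(W) = √71.8 ≈ 8.473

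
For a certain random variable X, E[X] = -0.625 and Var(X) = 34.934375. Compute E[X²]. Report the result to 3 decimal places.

35.325

E[X²] = Var(X) + (E[X])² = 34.934375 + (-0.625)² = 35.325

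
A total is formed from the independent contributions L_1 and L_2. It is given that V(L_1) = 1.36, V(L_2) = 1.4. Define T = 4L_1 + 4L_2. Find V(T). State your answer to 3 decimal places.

By independence, V(T) = (4)²V(L_1) + (4)²V(L_2)
= (4)²·1.36 + (4)²·1.4 = 44.16

44.160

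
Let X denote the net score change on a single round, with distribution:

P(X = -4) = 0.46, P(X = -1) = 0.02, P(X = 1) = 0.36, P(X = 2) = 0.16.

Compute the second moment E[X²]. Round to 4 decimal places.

8.3800

E[X²] = (-4)²(0.46) + (-1)²(0.02) + (1)²(0.36) + (2)²(0.16) = 8.38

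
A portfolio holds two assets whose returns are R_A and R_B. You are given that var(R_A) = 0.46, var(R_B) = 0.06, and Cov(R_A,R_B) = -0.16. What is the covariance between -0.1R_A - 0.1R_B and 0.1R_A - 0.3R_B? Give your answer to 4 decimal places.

-0.0060

Cov(-0.1R_A - 0.1R_B, 0.1R_A - 0.3R_B) = (-0.1)(0.1)var(R_A) + (-0.1)(-0.3)var(R_B) + [(-0.1)(-0.3) + (-0.1)(0.1)]Cov(R_A,R_B)
= -0.01·0.46 + 0.03·0.06 + 0.02·-0.16 = -0.006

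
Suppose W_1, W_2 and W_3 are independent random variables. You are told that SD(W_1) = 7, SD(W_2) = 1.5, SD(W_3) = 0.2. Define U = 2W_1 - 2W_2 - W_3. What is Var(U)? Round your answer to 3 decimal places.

205.040

Var(W_1) = 49, Var(W_2) = 2.25, Var(W_3) = 0.04
By independence, Var(U) = (2)²Var(W_1) + (-2)²Var(W_2) + (-1)²Var(W_3)
= (2)²·49 + (-2)²·2.25 + (-1)²·0.04 = 205.04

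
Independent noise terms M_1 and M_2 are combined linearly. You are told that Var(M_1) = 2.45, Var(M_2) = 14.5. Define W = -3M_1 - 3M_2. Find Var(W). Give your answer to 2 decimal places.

By independence, Var(W) = (-3)²Var(M_1) + (-3)²Var(M_2)
= (-3)²·2.45 + (-3)²·14.5 = 152.55

152.55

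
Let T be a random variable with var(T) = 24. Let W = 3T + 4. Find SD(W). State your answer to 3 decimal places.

var(3T + 4) = (3)²·24 = 216
SD(W) = √216 ≈ 14.697

14.697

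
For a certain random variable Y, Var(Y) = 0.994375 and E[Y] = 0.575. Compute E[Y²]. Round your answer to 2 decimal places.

E[Y²] = Var(Y) + (E[Y])² = 0.994375 + (0.575)² = 1.325

1.33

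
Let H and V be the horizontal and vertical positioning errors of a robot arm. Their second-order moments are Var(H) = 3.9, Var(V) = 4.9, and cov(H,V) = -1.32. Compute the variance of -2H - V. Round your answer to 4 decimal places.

15.2200

Var(-2H - V) = (-2)²·Var(H) + (-1)²·Var(V) + 2·(-2)·(-1)·cov(H,V)
= 4·3.9 + 1·4.9 + 4·-1.32 = 15.22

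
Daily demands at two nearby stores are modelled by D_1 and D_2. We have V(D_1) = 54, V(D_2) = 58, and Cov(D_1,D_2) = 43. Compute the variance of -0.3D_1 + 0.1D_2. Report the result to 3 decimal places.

V(-0.3D_1 + 0.1D_2) = (-0.3)²·V(D_1) + (0.1)²·V(D_2) + 2·(-0.3)·(0.1)·Cov(D_1,D_2)
= 0.09·54 + 0.01·58 + -0.06·43 = 2.86

2.860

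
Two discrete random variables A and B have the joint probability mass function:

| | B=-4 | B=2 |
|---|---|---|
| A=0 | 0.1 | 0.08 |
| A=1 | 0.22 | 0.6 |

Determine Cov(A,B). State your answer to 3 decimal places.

E[A] = 0.82,  E[B] = 0.08
E[AB] = 0.32
Cov(A,B) = E[AB] − E[A]E[B] = 0.32 − (0.82)(0.08) = 0.2544

0.254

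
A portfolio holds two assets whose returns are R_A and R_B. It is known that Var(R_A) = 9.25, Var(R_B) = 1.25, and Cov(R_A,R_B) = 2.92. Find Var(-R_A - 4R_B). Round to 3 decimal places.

52.610

Var(-R_A - 4R_B) = (-1)²·Var(R_A) + (-4)²·Var(R_B) + 2·(-1)·(-4)·Cov(R_A,R_B)
= 1·9.25 + 16·1.25 + 8·2.92 = 52.61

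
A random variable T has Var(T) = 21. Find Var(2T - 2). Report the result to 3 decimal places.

Var(2T - 2) = (2)²·Var(T) = 4·21 = 84

84.000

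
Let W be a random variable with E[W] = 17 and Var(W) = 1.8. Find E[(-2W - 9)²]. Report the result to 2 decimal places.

E[-2W - 9] = -2·17 − 9 = -43
Var(-2W - 9) = (-2)²·1.8 = 7.2
E[(-2W - 9)²] = Var((-2W - 9)) + (E[(-2W - 9)])² = 7.2 + (-43)² = 1856.2

1856.20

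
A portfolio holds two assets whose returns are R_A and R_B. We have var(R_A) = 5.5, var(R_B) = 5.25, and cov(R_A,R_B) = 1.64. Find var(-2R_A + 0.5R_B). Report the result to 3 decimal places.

var(-2R_A + 0.5R_B) = (-2)²·var(R_A) + (0.5)²·var(R_B) + 2·(-2)·(0.5)·cov(R_A,R_B)
= 4·5.5 + 0.25·5.25 + -2·1.64 = 20.0325

20.033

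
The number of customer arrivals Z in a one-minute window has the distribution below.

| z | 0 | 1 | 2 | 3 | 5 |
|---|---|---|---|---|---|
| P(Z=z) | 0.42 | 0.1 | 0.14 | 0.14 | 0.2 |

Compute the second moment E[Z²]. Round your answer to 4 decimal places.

6.9200

E[Z²] = (0)²(0.42) + (1)²(0.1) + (2)²(0.14) + (3)²(0.14) + (5)²(0.2) = 6.92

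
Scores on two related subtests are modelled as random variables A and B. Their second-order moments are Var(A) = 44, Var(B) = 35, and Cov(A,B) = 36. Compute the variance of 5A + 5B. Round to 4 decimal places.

Var(5A + 5B) = (5)²·Var(A) + (5)²·Var(B) + 2·(5)·(5)·Cov(A,B)
= 25·44 + 25·35 + 50·36 = 3775

3775.0000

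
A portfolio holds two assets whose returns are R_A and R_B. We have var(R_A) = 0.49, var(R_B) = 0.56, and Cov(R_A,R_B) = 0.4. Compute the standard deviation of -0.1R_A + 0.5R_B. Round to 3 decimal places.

0.324

var(-0.1R_A + 0.5R_B) = (-0.1)²·var(R_A) + (0.5)²·var(R_B) + 2·(-0.1)·(0.5)·Cov(R_A,R_B)
= 0.01·0.49 + 0.25·0.56 + -0.1·0.4 = 0.1049
SD(-0.1R_A + 0.5R_B) = √0.1049 ≈ 0.324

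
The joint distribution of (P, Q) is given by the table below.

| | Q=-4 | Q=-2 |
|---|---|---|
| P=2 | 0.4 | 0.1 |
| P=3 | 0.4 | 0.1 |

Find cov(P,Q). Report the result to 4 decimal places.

E[P] = 2.5,  E[Q] = -3.6
E[PQ] = -9
cov(P,Q) = E[PQ] − E[P]E[Q] = -9 − (2.5)(-3.6) = 0

0.0000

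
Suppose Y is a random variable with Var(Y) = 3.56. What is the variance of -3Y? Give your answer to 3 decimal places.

Var(-3Y) = (-3)²·Var(Y) = 9·3.56 = 32.04

32.040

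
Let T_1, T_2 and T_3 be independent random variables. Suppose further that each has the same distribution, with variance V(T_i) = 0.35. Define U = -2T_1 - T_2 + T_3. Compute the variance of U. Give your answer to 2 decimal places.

2.10

By independence, V(U) = (-2)²V(T_1) + (-1)²V(T_2) + (1)²V(T_3)
= (-2)²·0.35 + (-1)²·0.35 + (1)²·0.35 = 2.1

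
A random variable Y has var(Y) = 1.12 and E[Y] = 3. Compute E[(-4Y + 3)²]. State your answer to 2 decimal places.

98.92

E[-4Y + 3] = -4·3 + 3 = -9
var(-4Y + 3) = (-4)²·1.12 = 17.92
E[(-4Y + 3)²] = var((-4Y + 3)) + (E[(-4Y + 3)])² = 17.92 + (-9)² = 98.92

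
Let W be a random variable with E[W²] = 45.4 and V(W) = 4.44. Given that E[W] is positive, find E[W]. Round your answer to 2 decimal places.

(E[W])² = E[W²] − V(W) = 45.4 − 4.44 = 40.96
E[W] = √40.96 = 6.4

6.40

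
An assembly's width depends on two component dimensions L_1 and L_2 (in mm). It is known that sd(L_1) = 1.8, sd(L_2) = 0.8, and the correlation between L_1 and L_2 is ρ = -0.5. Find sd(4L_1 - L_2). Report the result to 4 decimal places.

Var(L_1) = (1.8)² = 3.24;  Var(L_2) = (0.8)² = 0.64
Cov(L_1,L_2) = ρ·sd(L_1)·sd(L_2) = -0.5·1.8·0.8 = -0.72
Var(4L_1 - L_2) = (4)²·Var(L_1) + (-1)²·Var(L_2) + 2·(4)·(-1)·Cov(L_1,L_2)
= 16·3.24 + 1·0.64 + -8·-0.72 = 58.24
sd(4L_1 - L_2) = √58.24 ≈ 7.6315

7.6315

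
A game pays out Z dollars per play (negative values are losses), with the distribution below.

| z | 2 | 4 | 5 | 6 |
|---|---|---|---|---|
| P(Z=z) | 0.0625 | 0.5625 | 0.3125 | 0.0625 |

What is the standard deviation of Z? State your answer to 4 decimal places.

E[Z] = (2)(0.0625) + (4)(0.5625) + (5)(0.3125) + (6)(0.0625) = 4.3125
E[Z²] = (2)²(0.0625) + (4)²(0.5625) + (5)²(0.3125) + (6)²(0.0625) = 19.3125
var(Z) = E[Z²] − (E[Z])² = 19.3125 − (4.3125)² = 0.71484375
σ(Z) = √0.71484375 ≈ 0.8455

0.8455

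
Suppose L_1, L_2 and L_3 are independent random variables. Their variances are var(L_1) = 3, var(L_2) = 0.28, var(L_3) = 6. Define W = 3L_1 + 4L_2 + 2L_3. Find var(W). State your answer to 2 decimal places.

By independence, var(W) = (3)²var(L_1) + (4)²var(L_2) + (2)²var(L_3)
= (3)²·3 + (4)²·0.28 + (2)²·6 = 55.48

55.48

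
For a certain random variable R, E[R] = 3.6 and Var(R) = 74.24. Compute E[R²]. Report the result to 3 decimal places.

E[R²] = Var(R) + (E[R])² = 74.24 + (3.6)² = 87.2

87.200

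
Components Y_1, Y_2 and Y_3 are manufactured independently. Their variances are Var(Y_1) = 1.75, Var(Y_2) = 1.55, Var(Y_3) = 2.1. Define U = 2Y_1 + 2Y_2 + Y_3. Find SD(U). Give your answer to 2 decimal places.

By independence, Var(U) = (2)²Var(Y_1) + (2)²Var(Y_2) + (1)²Var(Y_3)
= (2)²·1.75 + (2)²·1.55 + (1)²·2.1 = 15.3
SD(U) = √15.3 ≈ 3.91

3.91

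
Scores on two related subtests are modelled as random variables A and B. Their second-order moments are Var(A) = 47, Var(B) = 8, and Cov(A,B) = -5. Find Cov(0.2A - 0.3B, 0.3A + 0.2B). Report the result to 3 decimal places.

2.590

Cov(0.2A - 0.3B, 0.3A + 0.2B) = (0.2)(0.3)Var(A) + (-0.3)(0.2)Var(B) + [(0.2)(0.2) + (-0.3)(0.3)]Cov(A,B)
= 0.06·47 + -0.06·8 + -0.05·-5 = 2.59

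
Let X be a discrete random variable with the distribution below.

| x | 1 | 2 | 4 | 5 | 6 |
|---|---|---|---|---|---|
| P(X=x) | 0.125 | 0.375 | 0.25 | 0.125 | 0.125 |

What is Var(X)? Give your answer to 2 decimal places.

2.69

E[X] = (1)(0.125) + (2)(0.375) + (4)(0.25) + (5)(0.125) + (6)(0.125) = 3.25
E[X²] = (1)²(0.125) + (2)²(0.375) + (4)²(0.25) + (5)²(0.125) + (6)²(0.125) = 13.25
Var(X) = E[X²] − (E[X])² = 13.25 − (3.25)² = 2.6875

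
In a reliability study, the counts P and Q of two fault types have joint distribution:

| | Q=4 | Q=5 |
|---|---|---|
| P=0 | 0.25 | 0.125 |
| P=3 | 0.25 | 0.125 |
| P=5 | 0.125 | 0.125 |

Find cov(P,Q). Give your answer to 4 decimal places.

0.1094

E[P] = 2.375,  E[Q] = 4.375
E[PQ] = 10.5
cov(P,Q) = E[PQ] − E[P]E[Q] = 10.5 − (2.375)(4.375) = 0.109375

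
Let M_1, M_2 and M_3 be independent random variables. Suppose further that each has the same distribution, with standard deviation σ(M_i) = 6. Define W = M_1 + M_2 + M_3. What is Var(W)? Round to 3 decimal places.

Var(M_i) = (6)² = 36
By independence, Var(W) = (1)²Var(M_1) + (1)²Var(M_2) + (1)²Var(M_3)
= (1)²·36 + (1)²·36 + (1)²·36 = 108

108.000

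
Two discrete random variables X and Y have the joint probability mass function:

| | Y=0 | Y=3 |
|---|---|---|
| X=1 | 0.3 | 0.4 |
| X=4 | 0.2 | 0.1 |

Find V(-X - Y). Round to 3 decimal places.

3.240

E[X] = 1.9,  E[Y] = 1.5,  E[XY] = 2.4
V(X) = 5.5 − (1.9)² = 1.89;  V(Y) = 4.5 − (1.5)² = 2.25
Cov(X,Y) = 2.4 − (1.9)(1.5) = -0.45
V(-X - Y) = (-1)²·1.89 + (-1)²·2.25 + 2·(-1)·(-1)·-0.45 = 3.24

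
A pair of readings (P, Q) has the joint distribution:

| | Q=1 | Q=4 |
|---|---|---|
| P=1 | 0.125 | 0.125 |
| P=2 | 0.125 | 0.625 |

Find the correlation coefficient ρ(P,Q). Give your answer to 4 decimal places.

E[P] = 1.75,  E[Q] = 3.25
E[PQ] = 5.875
Cov(P,Q) = E[PQ] − E[P]E[Q] = 5.875 − (1.75)(3.25) = 0.1875
var(P) = 0.1875,  var(Q) = 1.6875
ρ = 0.1875 / √(0.1875·1.6875) ≈ 0.3333

0.3333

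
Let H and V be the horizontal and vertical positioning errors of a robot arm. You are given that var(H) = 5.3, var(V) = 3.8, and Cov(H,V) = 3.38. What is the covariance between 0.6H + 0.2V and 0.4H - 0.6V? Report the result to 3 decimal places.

Cov(0.6H + 0.2V, 0.4H - 0.6V) = (0.6)(0.4)var(H) + (0.2)(-0.6)var(V) + [(0.6)(-0.6) + (0.2)(0.4)]Cov(H,V)
= 0.24·5.3 + -0.12·3.8 + -0.28·3.38 = -0.1304

-0.130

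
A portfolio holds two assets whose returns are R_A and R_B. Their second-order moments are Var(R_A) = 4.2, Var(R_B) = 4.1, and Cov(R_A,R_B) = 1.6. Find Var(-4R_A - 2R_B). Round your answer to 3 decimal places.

109.200

Var(-4R_A - 2R_B) = (-4)²·Var(R_A) + (-2)²·Var(R_B) + 2·(-4)·(-2)·Cov(R_A,R_B)
= 16·4.2 + 4·4.1 + 16·1.6 = 109.2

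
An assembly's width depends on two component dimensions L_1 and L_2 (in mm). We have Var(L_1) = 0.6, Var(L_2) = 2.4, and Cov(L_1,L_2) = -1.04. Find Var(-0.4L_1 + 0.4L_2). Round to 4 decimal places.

0.8128

Var(-0.4L_1 + 0.4L_2) = (-0.4)²·Var(L_1) + (0.4)²·Var(L_2) + 2·(-0.4)·(0.4)·Cov(L_1,L_2)
= 0.16·0.6 + 0.16·2.4 + -0.32·-1.04 = 0.8128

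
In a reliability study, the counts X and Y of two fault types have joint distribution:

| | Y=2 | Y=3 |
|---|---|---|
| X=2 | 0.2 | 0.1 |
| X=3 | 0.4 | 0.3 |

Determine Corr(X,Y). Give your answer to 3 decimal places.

E[X] = 2.7,  E[Y] = 2.4
E[XY] = 6.5
Cov(X,Y) = E[XY] − E[X]E[Y] = 6.5 − (2.7)(2.4) = 0.02
Var(X) = 0.21,  Var(Y) = 0.24
ρ = 0.02 / √(0.21·0.24) ≈ 0.089

0.089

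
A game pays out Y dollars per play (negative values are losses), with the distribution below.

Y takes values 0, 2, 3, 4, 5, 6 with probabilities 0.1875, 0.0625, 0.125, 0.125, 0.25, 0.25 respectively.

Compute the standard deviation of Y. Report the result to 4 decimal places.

E[Y] = (0)(0.1875) + (2)(0.0625) + (3)(0.125) + (4)(0.125) + (5)(0.25) + (6)(0.25) = 3.75
E[Y²] = (0)²(0.1875) + (2)²(0.0625) + (3)²(0.125) + (4)²(0.125) + (5)²(0.25) + (6)²(0.25) = 18.625
Var(Y) = E[Y²] − (E[Y])² = 18.625 − (3.75)² = 4.5625
sd(Y) = √4.5625 ≈ 2.1360

2.1360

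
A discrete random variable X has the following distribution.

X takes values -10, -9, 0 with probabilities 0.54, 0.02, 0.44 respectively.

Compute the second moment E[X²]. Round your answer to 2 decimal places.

55.62

E[X²] = (-10)²(0.54) + (-9)²(0.02) + (0)²(0.44) = 55.62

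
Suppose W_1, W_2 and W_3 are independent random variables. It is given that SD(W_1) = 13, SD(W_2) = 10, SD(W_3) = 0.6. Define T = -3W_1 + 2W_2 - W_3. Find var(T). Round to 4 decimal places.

var(W_1) = 169, var(W_2) = 100, var(W_3) = 0.36
By independence, var(T) = (-3)²var(W_1) + (2)²var(W_2) + (-1)²var(W_3)
= (-3)²·169 + (2)²·100 + (-1)²·0.36 = 1921.36

1921.3600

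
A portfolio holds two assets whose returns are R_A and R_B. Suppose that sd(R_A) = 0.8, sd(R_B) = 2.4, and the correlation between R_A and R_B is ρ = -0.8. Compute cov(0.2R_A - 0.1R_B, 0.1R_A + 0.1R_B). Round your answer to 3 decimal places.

Var(R_A) = (0.8)² = 0.64;  Var(R_B) = (2.4)² = 5.76
cov(R_A,R_B) = ρ·sd(R_A)·sd(R_B) = -0.8·0.8·2.4 = -1.536
cov(0.2R_A - 0.1R_B, 0.1R_A + 0.1R_B) = (0.2)(0.1)Var(R_A) + (-0.1)(0.1)Var(R_B) + [(0.2)(0.1) + (-0.1)(0.1)]cov(R_A,R_B)
= 0.02·0.64 + -0.01·5.76 + 0.01·-1.536 = -0.06016

-0.060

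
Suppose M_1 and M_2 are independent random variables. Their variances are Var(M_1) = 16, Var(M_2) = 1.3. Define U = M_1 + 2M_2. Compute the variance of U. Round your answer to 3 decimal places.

By independence, Var(U) = (1)²Var(M_1) + (2)²Var(M_2)
= (1)²·16 + (2)²·1.3 = 21.2

21.200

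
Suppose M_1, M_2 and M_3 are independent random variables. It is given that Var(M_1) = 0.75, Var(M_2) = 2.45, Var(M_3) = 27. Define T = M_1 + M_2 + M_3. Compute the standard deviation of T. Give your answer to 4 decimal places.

By independence, Var(T) = (1)²Var(M_1) + (1)²Var(M_2) + (1)²Var(M_3)
= (1)²·0.75 + (1)²·2.45 + (1)²·27 = 30.2
SD(T) = √30.2 ≈ 5.4955

5.4955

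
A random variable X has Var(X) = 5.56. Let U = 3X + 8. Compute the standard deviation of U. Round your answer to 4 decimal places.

Var(3X + 8) = (3)²·5.56 = 50.04
σ(U) = √50.04 ≈ 7.0739

7.0739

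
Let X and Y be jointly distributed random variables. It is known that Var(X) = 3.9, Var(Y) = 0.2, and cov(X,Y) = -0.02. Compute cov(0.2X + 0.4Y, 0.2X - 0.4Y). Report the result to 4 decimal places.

0.1240

cov(0.2X + 0.4Y, 0.2X - 0.4Y) = (0.2)(0.2)Var(X) + (0.4)(-0.4)Var(Y) + [(0.2)(-0.4) + (0.4)(0.2)]cov(X,Y)
= 0.04·3.9 + -0.16·0.2 + 0·-0.02 = 0.124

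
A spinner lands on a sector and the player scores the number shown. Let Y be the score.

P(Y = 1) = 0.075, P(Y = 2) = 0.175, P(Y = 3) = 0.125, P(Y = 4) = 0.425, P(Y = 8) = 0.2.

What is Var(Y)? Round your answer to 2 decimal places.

4.69

E[Y] = (1)(0.075) + (2)(0.175) + (3)(0.125) + (4)(0.425) + (8)(0.2) = 4.1
E[Y²] = (1)²(0.075) + (2)²(0.175) + (3)²(0.125) + (4)²(0.425) + (8)²(0.2) = 21.5
Var(Y) = E[Y²] − (E[Y])² = 21.5 − (4.1)² = 4.69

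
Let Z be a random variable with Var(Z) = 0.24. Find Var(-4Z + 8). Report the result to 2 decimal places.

Var(-4Z + 8) = (-4)²·Var(Z) = 16·0.24 = 3.84

3.84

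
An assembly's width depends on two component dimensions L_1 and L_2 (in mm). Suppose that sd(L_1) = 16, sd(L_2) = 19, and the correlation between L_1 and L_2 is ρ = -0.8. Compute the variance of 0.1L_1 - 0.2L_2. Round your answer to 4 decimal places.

26.7280

var(L_1) = (16)² = 256;  var(L_2) = (19)² = 361
Cov(L_1,L_2) = ρ·sd(L_1)·sd(L_2) = -0.8·16·19 = -243.2
var(0.1L_1 - 0.2L_2) = (0.1)²·var(L_1) + (-0.2)²·var(L_2) + 2·(0.1)·(-0.2)·Cov(L_1,L_2)
= 0.01·256 + 0.04·361 + -0.04·-243.2 = 26.728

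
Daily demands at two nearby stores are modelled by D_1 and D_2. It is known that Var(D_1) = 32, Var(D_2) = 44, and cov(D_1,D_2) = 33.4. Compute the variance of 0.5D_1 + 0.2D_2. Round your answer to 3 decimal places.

Var(0.5D_1 + 0.2D_2) = (0.5)²·Var(D_1) + (0.2)²·Var(D_2) + 2·(0.5)·(0.2)·cov(D_1,D_2)
= 0.25·32 + 0.04·44 + 0.2·33.4 = 16.44

16.440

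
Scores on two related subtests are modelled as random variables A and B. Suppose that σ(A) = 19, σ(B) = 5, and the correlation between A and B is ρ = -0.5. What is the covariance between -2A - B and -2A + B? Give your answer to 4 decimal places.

1419.0000

var(A) = (19)² = 361;  var(B) = (5)² = 25
Cov(A,B) = ρ·σ(A)·σ(B) = -0.5·19·5 = -47.5
Cov(-2A - B, -2A + B) = (-2)(-2)var(A) + (-1)(1)var(B) + [(-2)(1) + (-1)(-2)]Cov(A,B)
= 4·361 + -1·25 + 0·-47.5 = 1419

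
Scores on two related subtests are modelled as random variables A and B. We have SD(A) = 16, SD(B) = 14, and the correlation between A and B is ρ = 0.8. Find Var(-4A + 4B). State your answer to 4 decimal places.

1497.6000

Var(A) = (16)² = 256;  Var(B) = (14)² = 196
Cov(A,B) = ρ·SD(A)·SD(B) = 0.8·16·14 = 179.2
Var(-4A + 4B) = (-4)²·Var(A) + (4)²·Var(B) + 2·(-4)·(4)·Cov(A,B)
= 16·256 + 16·196 + -32·179.2 = 1497.6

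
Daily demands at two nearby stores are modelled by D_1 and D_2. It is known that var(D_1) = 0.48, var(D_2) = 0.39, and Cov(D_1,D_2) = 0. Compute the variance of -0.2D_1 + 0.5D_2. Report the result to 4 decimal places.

0.1167

var(-0.2D_1 + 0.5D_2) = (-0.2)²·var(D_1) + (0.5)²·var(D_2) + 2·(-0.2)·(0.5)·Cov(D_1,D_2)
= 0.04·0.48 + 0.25·0.39 + -0.2·0 = 0.1167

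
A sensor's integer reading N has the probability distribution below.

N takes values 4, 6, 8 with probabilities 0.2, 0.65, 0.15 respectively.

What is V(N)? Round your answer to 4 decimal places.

1.3900

E[N] = (4)(0.2) + (6)(0.65) + (8)(0.15) = 5.9
E[N²] = (4)²(0.2) + (6)²(0.65) + (8)²(0.15) = 36.2
V(N) = E[N²] − (E[N])² = 36.2 − (5.9)² = 1.39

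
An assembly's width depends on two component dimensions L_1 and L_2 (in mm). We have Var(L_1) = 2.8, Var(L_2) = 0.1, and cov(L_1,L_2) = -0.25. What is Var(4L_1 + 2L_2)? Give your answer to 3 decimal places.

Var(4L_1 + 2L_2) = (4)²·Var(L_1) + (2)²·Var(L_2) + 2·(4)·(2)·cov(L_1,L_2)
= 16·2.8 + 4·0.1 + 16·-0.25 = 41.2

41.200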